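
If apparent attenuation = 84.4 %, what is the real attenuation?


RA = AA · 0.8192
RA = 84.4 · 0.8192

69.1405 %


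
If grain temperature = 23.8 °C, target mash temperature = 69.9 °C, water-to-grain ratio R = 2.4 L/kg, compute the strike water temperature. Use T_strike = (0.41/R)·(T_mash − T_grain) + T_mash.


T_strike = (0.41/2.4)·(69.9 − 23.8) + 69.9

77.7754 °C


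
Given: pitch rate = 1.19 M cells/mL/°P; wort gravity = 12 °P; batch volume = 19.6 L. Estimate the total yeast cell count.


cells (billions) = rate · V_L · °P
cells = 1.19 · 19.6 · 12

279.8880 billion cells


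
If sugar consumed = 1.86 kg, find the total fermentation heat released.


Q = m_sugar · 590 kJ/kg
Q = 1.86 · 590

1097.4000 kJ


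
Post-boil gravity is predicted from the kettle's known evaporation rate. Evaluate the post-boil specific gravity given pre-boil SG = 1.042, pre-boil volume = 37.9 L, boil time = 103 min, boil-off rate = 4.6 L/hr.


V_post = V_pre − rate·(t/60);  SG_post = 1 + (SG_pre−1)·V_pre/V_post
V_post = 37.9 − 4.6·(103/60) = 30.0033
SG_post = 1 + (1.042 − 1)·37.9/30.0033

1.0531


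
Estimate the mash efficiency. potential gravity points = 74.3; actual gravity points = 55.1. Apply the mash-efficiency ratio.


efficiency = actual / potential × 100
efficiency = 55.1 / 74.3 × 100

74.1588 %


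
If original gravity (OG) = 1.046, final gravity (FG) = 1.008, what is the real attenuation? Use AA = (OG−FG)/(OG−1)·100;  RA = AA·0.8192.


AA = (1.046 − 1.008)/(1.046 − 1)·100 = 82.6087
RA = 82.6087·0.8192

67.6730 %


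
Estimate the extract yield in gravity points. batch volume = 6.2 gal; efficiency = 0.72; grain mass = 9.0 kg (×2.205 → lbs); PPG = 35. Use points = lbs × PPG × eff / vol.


lbs = 9.0 × 2.205 = 19.8450
points = 19.8450 × 35 × 0.72 / 6.2

80.6603 points


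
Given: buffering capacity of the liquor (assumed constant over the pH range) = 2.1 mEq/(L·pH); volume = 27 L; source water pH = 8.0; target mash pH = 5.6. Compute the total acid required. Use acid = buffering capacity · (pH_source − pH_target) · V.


acid = 2.1 · (8.0 − 5.6) · 27

136.0800 mEq


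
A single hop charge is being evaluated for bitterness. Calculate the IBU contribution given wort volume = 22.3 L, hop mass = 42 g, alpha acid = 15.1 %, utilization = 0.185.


IBU = (α/100)·mass·U·1000 / V
IBU = (15.1/100)·42·0.185·1000 / 22.3

52.6130 IBU


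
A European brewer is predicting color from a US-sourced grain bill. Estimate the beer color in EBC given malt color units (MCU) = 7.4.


SRM = 1.4922·MCU^0.6859;  EBC = SRM·1.97
SRM = 1.4922·7.4^0.6859 = 5.8889
EBC = 5.8889·1.97

11.6011 EBC


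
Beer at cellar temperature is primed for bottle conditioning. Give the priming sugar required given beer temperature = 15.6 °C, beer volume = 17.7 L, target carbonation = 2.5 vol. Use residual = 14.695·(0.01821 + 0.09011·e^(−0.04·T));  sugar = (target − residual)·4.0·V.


residual = 14.695·(0.01821 + 0.09011·e^(−0.04·15.6)) = 0.9771
sugar = (2.5 − 0.9771)·4.0·17.7

107.8227 g


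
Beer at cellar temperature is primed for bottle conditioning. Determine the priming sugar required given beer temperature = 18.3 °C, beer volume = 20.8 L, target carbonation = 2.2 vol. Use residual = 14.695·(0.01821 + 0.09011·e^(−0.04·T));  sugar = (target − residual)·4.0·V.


residual = 14.695·(0.01821 + 0.09011·e^(−0.04·18.3)) = 0.9044
sugar = (2.2 − 0.9044)·4.0·20.8

107.7899 g


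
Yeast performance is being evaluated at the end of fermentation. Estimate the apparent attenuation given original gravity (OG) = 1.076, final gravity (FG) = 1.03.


AA = (OG − FG)/(OG − 1) · 100
AA = (1.076 − 1.03)/(1.076 − 1) · 100

60.5263 %


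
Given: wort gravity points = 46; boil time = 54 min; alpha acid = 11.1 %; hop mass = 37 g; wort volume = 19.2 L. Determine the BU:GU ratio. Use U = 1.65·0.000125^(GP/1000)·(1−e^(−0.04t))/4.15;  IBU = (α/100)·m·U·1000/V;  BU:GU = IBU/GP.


U = 1.65·0.000125^(46/1000)·(1−e^(−0.04·54))/4.15 = 0.2326
IBU = (11.1/100)·37·0.2326·1000/19.2 = 49.7623
BU:GU = 49.7623/46

1.0818


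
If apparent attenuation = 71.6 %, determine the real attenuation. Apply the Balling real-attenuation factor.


RA = AA · 0.8192
RA = 71.6 · 0.8192

58.6547 %


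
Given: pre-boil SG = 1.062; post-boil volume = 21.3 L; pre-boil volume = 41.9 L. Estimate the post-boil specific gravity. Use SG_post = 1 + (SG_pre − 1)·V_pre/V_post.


pts_pre = (1.062 − 1)·1000 = 62.0000
pts_post = 62.0000·41.9/21.3 = 121.9624
SG_post = 1 + 121.9624/1000

1.1220


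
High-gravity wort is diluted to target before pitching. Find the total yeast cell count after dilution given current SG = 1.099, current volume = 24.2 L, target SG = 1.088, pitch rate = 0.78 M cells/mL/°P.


V_w = V·((SG_c−1)/(SG_t−1)−1);  °P = 259 − 259/SG_t;  cells = rate·(V+V_w)·°P
V_w = 24.2·((1.099−1)/(1.088−1)−1) = 3.0250
V_final = 24.2 + 3.0250 = 27.2250
°P = 259 − 259/1.088 = 20.9485
cells = 0.78·27.2250·20.9485

444.8525 billion cells


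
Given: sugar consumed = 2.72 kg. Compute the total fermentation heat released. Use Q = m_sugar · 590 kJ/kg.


Q = 2.72 · 590

1604.8000 kJ


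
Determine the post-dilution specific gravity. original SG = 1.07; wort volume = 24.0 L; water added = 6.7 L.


SG_new = 1 + (SG_old − 1)·V_old/(V_old + V_water)
pts = (1.07 − 1)·1000·24.0/(24.0 + 6.7) = 54.7231
SG_new = 1 + 54.7231/1000

1.0547


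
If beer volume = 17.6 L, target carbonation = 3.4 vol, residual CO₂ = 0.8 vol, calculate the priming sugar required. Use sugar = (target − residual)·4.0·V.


sugar = (3.4 − 0.8)·4.0·17.6

183.0400 g


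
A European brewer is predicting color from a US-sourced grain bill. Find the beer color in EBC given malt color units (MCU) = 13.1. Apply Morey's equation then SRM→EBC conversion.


SRM = 1.4922·MCU^0.6859;  EBC = SRM·1.97
SRM = 1.4922·13.1^0.6859 = 8.7129
EBC = 8.7129·1.97

17.1644 EBC


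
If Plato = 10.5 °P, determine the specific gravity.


SG = 259/(259 − P)
SG = 259/(259 − 10.5)

1.0423


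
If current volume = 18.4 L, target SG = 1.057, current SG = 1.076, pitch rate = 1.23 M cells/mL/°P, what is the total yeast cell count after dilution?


V_w = V·((SG_c−1)/(SG_t−1)−1);  °P = 259 − 259/SG_t;  cells = rate·(V+V_w)·°P
V_w = 18.4·((1.076−1)/(1.057−1)−1) = 6.1333
V_final = 18.4 + 6.1333 = 24.5333
°P = 259 − 259/1.057 = 13.9669
cells = 1.23·24.5333·13.9669

421.4648 billion cells


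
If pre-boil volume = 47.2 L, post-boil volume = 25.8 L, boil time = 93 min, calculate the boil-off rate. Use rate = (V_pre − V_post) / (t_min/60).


rate = (47.2 − 25.8) / (93/60)

13.8065 L/hr


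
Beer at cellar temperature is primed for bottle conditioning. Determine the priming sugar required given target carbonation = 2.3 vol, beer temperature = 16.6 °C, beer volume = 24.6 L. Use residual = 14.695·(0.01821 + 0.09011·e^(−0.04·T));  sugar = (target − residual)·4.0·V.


residual = 14.695·(0.01821 + 0.09011·e^(−0.04·16.6)) = 0.9493
sugar = (2.3 − 0.9493)·4.0·24.6

132.9127 g


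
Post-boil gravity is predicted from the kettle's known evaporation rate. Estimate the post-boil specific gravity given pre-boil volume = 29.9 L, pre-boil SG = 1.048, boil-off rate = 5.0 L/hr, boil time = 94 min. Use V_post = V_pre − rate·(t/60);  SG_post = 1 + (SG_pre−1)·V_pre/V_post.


V_post = 29.9 − 5.0·(94/60) = 22.0667
SG_post = 1 + (1.048 − 1)·29.9/22.0667

1.0650


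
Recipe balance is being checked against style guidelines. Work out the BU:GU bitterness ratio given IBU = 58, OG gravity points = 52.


BU:GU = IBU / OG_points
BU:GU = 58 / 52

1.1154


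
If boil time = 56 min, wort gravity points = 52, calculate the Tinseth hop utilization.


U = 1.65·0.000125^(GP/1000) · (1 − e^(−0.04·t))/4.15
bigness = 1.65·0.000125^(52/1000) = 1.0340
boil_factor = (1 − e^(−0.04·56))/4.15 = 0.2153
U = 1.0340 · 0.2153

0.2226


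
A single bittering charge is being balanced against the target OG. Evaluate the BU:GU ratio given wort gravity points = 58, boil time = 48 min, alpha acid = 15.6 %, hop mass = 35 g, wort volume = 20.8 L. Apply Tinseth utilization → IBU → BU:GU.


U = 1.65·0.000125^(GP/1000)·(1−e^(−0.04t))/4.15;  IBU = (α/100)·m·U·1000/V;  BU:GU = IBU/GP
U = 1.65·0.000125^(58/1000)·(1−e^(−0.04·48))/4.15 = 0.2015
IBU = (15.6/100)·35·0.2015·1000/20.8 = 52.8853
BU:GU = 52.8853/58

0.9118


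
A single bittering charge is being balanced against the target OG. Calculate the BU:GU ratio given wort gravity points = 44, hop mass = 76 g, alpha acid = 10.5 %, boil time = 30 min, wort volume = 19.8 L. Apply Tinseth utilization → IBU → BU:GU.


U = 1.65·0.000125^(GP/1000)·(1−e^(−0.04t))/4.15;  IBU = (α/100)·m·U·1000/V;  BU:GU = IBU/GP
U = 1.65·0.000125^(44/1000)·(1−e^(−0.04·30))/4.15 = 0.1871
IBU = (10.5/100)·76·0.1871·1000/19.8 = 75.4039
BU:GU = 75.4039/44

1.7137


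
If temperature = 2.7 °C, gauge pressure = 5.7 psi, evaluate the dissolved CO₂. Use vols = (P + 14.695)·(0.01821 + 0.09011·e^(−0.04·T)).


vols = (5.7 + 14.695)·(0.01821 + 0.09011·e^(−0.04·2.7))

2.0210 volumes


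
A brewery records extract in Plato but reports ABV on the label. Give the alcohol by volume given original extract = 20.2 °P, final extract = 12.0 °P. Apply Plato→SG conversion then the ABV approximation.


SG = 259/(259 − P);  ABV = (OG − FG)·131.25
OG = 259/(259 − 20.2) = 1.0846
FG = 259/(259 − 12.0) = 1.0486
ABV = (1.0846 − 1.0486)·131.25

4.7259 % ABV


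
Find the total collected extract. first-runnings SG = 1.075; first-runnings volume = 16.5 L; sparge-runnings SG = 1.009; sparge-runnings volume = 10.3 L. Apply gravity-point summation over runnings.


total = Σ (SG_i − 1)·1000·V_i
first = (1.075 − 1)·1000·16.5 = 1237.5000
sparge = (1.009 − 1)·1000·10.3 = 92.7000
total = 1237.5000 + 92.7000

1330.2000 gravity·L


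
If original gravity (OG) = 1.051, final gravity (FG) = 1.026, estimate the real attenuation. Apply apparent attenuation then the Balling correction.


AA = (OG−FG)/(OG−1)·100;  RA = AA·0.8192
AA = (1.051 − 1.026)/(1.051 − 1)·100 = 49.0196
RA = 49.0196·0.8192

40.1569 %


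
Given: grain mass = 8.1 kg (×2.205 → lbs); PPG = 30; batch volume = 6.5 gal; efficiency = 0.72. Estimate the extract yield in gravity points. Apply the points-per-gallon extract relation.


points = lbs × PPG × eff / vol
lbs = 8.1 × 2.205 = 17.8605
points = 17.8605 × 30 × 0.72 / 6.5

59.3518 points


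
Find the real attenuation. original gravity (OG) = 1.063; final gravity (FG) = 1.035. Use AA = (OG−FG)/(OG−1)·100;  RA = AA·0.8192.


AA = (1.063 − 1.035)/(1.063 − 1)·100 = 44.4444
RA = 44.4444·0.8192

36.4089 %


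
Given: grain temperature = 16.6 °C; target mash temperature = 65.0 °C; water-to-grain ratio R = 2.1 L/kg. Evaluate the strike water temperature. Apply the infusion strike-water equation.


T_strike = (0.41/R)·(T_mash − T_grain) + T_mash
T_strike = (0.41/2.1)·(65.0 − 16.6) + 65.0

74.4495 °C


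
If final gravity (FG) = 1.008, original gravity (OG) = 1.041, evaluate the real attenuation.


AA = (OG−FG)/(OG−1)·100;  RA = AA·0.8192
AA = (1.041 − 1.008)/(1.041 − 1)·100 = 80.4878
RA = 80.4878·0.8192

65.9356 %


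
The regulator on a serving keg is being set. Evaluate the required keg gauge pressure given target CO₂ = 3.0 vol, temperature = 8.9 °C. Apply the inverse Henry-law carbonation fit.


psi = vols/(0.01821 + 0.09011·e^(−0.04·T)) − 14.695
psi = 3.0/(0.01821 + 0.09011·e^(−0.04·8.9)) − 14.695

22.1919 psi


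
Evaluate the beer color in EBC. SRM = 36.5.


EBC = SRM · 1.97
EBC = 36.5 · 1.97

71.9050 EBC


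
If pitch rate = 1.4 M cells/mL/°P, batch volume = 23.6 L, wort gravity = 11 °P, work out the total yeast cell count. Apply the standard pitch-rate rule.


cells (billions) = rate · V_L · °P
cells = 1.4 · 23.6 · 11

363.4400 billion cells


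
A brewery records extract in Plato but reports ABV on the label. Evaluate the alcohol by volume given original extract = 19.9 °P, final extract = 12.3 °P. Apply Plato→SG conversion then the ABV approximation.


SG = 259/(259 − P);  ABV = (OG − FG)·131.25
OG = 259/(259 − 19.9) = 1.0832
FG = 259/(259 − 12.3) = 1.0499
ABV = (1.0832 − 1.0499)·131.25

4.3799 % ABV


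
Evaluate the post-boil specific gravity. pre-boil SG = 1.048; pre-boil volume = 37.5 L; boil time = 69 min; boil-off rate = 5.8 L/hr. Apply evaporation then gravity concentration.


V_post = V_pre − rate·(t/60);  SG_post = 1 + (SG_pre−1)·V_pre/V_post
V_post = 37.5 − 5.8·(69/60) = 30.8300
SG_post = 1 + (1.048 − 1)·37.5/30.8300

1.0584


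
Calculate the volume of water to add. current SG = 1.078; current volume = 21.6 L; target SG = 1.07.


V_water = V·((SG_curr − 1)/(SG_target − 1) − 1)
V_water = 21.6·((1.078 − 1)/(1.07 − 1) − 1)

2.4686 L


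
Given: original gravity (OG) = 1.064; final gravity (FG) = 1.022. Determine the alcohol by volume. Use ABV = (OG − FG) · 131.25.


ABV = (1.064 − 1.022) · 131.25

5.5125 % ABV


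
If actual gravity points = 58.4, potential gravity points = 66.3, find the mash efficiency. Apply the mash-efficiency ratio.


efficiency = actual / potential × 100
efficiency = 58.4 / 66.3 × 100

88.0845 %


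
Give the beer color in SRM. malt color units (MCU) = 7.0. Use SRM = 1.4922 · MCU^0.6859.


SRM = 1.4922 · 7.0^0.6859

5.6687 SRM


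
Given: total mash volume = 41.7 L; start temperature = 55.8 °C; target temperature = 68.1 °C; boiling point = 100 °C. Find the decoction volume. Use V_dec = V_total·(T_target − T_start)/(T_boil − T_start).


V_dec = 41.7·(68.1 − 55.8)/(100 − 55.8)

11.6043 L


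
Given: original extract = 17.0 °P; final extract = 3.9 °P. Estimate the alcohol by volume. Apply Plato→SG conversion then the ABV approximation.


SG = 259/(259 − P);  ABV = (OG − FG)·131.25
OG = 259/(259 − 17.0) = 1.0702
FG = 259/(259 − 3.9) = 1.0153
ABV = (1.0702 − 1.0153)·131.25

7.2135 % ABV


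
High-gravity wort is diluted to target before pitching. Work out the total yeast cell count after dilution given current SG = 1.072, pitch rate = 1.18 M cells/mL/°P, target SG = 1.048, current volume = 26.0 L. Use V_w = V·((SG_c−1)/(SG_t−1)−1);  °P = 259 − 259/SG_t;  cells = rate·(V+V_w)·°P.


V_w = 26.0·((1.072−1)/(1.048−1)−1) = 13.0000
V_final = 26.0 + 13.0000 = 39.0000
°P = 259 − 259/1.048 = 11.8626
cells = 1.18·39.0000·11.8626

545.9166 billion cells


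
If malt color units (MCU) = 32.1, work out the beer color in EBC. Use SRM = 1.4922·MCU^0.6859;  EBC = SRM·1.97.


SRM = 1.4922·32.1^0.6859 = 16.1116
EBC = 16.1116·1.97

31.7399 EBC


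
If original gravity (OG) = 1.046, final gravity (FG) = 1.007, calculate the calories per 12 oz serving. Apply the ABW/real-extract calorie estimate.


ABW = (OG−FG)·131.25·0.79/FG;  °P = 259 − 259/SG (for OG→OE and FG→AE);  RE = 0.1808·OE + 0.8192·AE;  Cal = (6.9·ABW + 4·(RE−0.1))·FG·3.55
ABW = (1.046 − 1.007)·131.25·0.79/1.007 = 4.0157
OE = 259 − 259/1.046 = 11.3901 °P
AE = 259 − 259/1.007 = 1.8004 °P
RE = 0.1808·11.3901 + 0.8192·1.8004 = 3.5342 °P
Cal = (6.9·4.0157 + 4·(3.5342−0.1))·1.007·3.55

148.1603 kcal


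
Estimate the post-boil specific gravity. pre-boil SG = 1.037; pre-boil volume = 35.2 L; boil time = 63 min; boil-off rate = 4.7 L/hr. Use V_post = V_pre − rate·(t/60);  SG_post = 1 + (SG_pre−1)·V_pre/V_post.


V_post = 35.2 − 4.7·(63/60) = 30.2650
SG_post = 1 + (1.037 − 1)·35.2/30.2650

1.0430


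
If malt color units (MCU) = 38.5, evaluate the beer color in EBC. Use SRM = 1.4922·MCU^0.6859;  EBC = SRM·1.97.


SRM = 1.4922·38.5^0.6859 = 18.2513
EBC = 18.2513·1.97

35.9551 EBC


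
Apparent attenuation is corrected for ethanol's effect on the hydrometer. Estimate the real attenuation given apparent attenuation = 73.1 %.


RA = AA · 0.8192
RA = 73.1 · 0.8192

59.8835 %


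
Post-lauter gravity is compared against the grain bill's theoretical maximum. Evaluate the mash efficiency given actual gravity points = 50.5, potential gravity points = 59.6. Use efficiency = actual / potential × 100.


efficiency = 50.5 / 59.6 × 100

84.7315 %


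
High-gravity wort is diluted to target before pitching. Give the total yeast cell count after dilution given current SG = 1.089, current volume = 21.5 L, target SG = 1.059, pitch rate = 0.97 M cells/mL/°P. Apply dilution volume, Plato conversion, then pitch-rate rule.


V_w = V·((SG_c−1)/(SG_t−1)−1);  °P = 259 − 259/SG_t;  cells = rate·(V+V_w)·°P
V_w = 21.5·((1.089−1)/(1.059−1)−1) = 10.9322
V_final = 21.5 + 10.9322 = 32.4322
°P = 259 − 259/1.059 = 14.4297
cells = 0.97·32.4322·14.4297

453.9458 billion cells


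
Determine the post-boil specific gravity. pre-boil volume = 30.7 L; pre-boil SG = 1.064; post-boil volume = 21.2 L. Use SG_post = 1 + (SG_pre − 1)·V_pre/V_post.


pts_pre = (1.064 − 1)·1000 = 64.0000
pts_post = 64.0000·30.7/21.2 = 92.6792
SG_post = 1 + 92.6792/1000

1.0927


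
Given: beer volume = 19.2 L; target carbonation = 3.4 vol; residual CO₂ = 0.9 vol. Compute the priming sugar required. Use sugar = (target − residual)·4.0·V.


sugar = (3.4 − 0.9)·4.0·19.2

192.0000 g


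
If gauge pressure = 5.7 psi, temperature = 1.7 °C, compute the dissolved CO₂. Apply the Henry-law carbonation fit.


vols = (P + 14.695)·(0.01821 + 0.09011·e^(−0.04·T))
vols = (5.7 + 14.695)·(0.01821 + 0.09011·e^(−0.04·1.7))

2.0884 volumes


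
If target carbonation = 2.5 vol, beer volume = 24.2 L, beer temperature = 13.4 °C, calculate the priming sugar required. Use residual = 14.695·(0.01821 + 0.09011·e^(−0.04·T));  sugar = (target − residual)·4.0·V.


residual = 14.695·(0.01821 + 0.09011·e^(−0.04·13.4)) = 1.0423
sugar = (2.5 − 1.0423)·4.0·24.2

141.1011 g


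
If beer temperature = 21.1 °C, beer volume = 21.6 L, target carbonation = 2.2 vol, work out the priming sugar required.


residual = 14.695·(0.01821 + 0.09011·e^(−0.04·T));  sugar = (target − residual)·4.0·V
residual = 14.695·(0.01821 + 0.09011·e^(−0.04·21.1)) = 0.8370
sugar = (2.2 − 0.8370)·4.0·21.6

117.7658 g


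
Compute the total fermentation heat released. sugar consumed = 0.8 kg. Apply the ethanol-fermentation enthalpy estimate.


Q = m_sugar · 590 kJ/kg
Q = 0.8 · 590

472.0000 kJ


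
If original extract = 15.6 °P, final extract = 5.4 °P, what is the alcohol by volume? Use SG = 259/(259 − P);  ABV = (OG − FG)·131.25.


OG = 259/(259 − 15.6) = 1.0641
FG = 259/(259 − 5.4) = 1.0213
ABV = (1.0641 − 1.0213)·131.25

5.6173 % ABV


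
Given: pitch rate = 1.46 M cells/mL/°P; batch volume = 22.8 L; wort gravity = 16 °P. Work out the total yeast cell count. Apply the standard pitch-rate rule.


cells (billions) = rate · V_L · °P
cells = 1.46 · 22.8 · 16

532.6080 billion cells


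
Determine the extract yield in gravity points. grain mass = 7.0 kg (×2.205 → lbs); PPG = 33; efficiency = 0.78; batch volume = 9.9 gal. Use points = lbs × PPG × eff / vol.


lbs = 7.0 × 2.205 = 15.4350
points = 15.4350 × 33 × 0.78 / 9.9

40.1310 points


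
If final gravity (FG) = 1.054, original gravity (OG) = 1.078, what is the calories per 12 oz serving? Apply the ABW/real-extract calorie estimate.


ABW = (OG−FG)·131.25·0.79/FG;  °P = 259 − 259/SG (for OG→OE and FG→AE);  RE = 0.1808·OE + 0.8192·AE;  Cal = (6.9·ABW + 4·(RE−0.1))·FG·3.55
ABW = (1.078 − 1.054)·131.25·0.79/1.054 = 2.3610
OE = 259 − 259/1.078 = 18.7403 °P
AE = 259 − 259/1.054 = 13.2694 °P
RE = 0.1808·18.7403 + 0.8192·13.2694 = 14.2586 °P
Cal = (6.9·2.3610 + 4·(14.2586−0.1))·1.054·3.55

272.8643 kcal


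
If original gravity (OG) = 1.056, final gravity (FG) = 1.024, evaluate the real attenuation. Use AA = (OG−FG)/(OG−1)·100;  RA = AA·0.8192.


AA = (1.056 − 1.024)/(1.056 − 1)·100 = 57.1429
RA = 57.1429·0.8192

46.8114 %


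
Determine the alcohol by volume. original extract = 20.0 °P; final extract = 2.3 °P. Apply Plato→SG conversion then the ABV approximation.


SG = 259/(259 − P);  ABV = (OG − FG)·131.25
OG = 259/(259 − 20.0) = 1.0837
FG = 259/(259 − 2.3) = 1.0090
ABV = (1.0837 − 1.0090)·131.25

9.8073 % ABV


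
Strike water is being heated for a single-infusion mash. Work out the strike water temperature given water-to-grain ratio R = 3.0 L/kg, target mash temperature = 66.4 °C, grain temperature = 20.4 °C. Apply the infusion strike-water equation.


T_strike = (0.41/R)·(T_mash − T_grain) + T_mash
T_strike = (0.41/3.0)·(66.4 − 20.4) + 66.4

72.6867 °C


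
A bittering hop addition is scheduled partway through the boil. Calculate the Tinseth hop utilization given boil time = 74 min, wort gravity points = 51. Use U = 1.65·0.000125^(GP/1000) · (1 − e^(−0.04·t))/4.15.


bigness = 1.65·0.000125^(51/1000) = 1.0433
boil_factor = (1 − e^(−0.04·74))/4.15 = 0.2285
U = 1.0433 · 0.2285

0.2384


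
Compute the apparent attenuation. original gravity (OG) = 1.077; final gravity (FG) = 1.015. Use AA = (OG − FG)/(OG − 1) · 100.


AA = (1.077 − 1.015)/(1.077 − 1) · 100

80.5195 %


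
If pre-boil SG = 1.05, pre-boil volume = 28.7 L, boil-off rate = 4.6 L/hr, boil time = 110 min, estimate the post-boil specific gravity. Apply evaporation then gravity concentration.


V_post = V_pre − rate·(t/60);  SG_post = 1 + (SG_pre−1)·V_pre/V_post
V_post = 28.7 − 4.6·(110/60) = 20.2667
SG_post = 1 + (1.05 − 1)·28.7/20.2667

1.0708


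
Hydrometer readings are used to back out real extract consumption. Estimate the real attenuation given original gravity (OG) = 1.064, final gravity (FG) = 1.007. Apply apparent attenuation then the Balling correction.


AA = (OG−FG)/(OG−1)·100;  RA = AA·0.8192
AA = (1.064 − 1.007)/(1.064 − 1)·100 = 89.0625
RA = 89.0625·0.8192

72.9600 %


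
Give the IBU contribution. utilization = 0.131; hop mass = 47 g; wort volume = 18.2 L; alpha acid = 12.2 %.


IBU = (α/100)·mass·U·1000 / V
IBU = (12.2/100)·47·0.131·1000 / 18.2

41.2722 IBU


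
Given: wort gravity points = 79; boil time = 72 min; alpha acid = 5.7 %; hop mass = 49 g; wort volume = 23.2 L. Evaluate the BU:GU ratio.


U = 1.65·0.000125^(GP/1000)·(1−e^(−0.04t))/4.15;  IBU = (α/100)·m·U·1000/V;  BU:GU = IBU/GP
U = 1.65·0.000125^(79/1000)·(1−e^(−0.04·72))/4.15 = 0.1845
IBU = (5.7/100)·49·0.1845·1000/23.2 = 22.2118
BU:GU = 22.2118/79

0.2812


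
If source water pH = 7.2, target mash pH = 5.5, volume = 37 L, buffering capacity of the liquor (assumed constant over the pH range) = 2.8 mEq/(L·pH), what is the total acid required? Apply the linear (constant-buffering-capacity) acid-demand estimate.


acid = buffering capacity · (pH_source − pH_target) · V
acid = 2.8 · (7.2 − 5.5) · 37

176.1200 mEq


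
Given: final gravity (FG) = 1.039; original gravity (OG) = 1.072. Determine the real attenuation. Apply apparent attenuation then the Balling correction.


AA = (OG−FG)/(OG−1)·100;  RA = AA·0.8192
AA = (1.072 − 1.039)/(1.072 − 1)·100 = 45.8333
RA = 45.8333·0.8192

37.5467 %


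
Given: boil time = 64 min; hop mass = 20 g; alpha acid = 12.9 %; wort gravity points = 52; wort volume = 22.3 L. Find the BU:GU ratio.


U = 1.65·0.000125^(GP/1000)·(1−e^(−0.04t))/4.15;  IBU = (α/100)·m·U·1000/V;  BU:GU = IBU/GP
U = 1.65·0.000125^(52/1000)·(1−e^(−0.04·64))/4.15 = 0.2299
IBU = (12.9/100)·20·0.2299·1000/22.3 = 26.5980
BU:GU = 26.5980/52

0.5115


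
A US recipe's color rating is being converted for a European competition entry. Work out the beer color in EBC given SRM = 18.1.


EBC = SRM · 1.97
EBC = 18.1 · 1.97

35.6570 EBC


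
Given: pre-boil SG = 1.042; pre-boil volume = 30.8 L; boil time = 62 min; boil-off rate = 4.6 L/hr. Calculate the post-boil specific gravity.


V_post = V_pre − rate·(t/60);  SG_post = 1 + (SG_pre−1)·V_pre/V_post
V_post = 30.8 − 4.6·(62/60) = 26.0467
SG_post = 1 + (1.042 − 1)·30.8/26.0467

1.0497


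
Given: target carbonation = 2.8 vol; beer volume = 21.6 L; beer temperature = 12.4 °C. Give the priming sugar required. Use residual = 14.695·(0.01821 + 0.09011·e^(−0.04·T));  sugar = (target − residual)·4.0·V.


residual = 14.695·(0.01821 + 0.09011·e^(−0.04·12.4)) = 1.0740
sugar = (2.8 − 1.0740)·4.0·21.6

149.1296 g


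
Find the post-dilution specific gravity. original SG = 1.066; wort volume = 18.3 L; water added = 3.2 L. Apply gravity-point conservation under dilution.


SG_new = 1 + (SG_old − 1)·V_old/(V_old + V_water)
pts = (1.066 − 1)·1000·18.3/(18.3 + 3.2) = 56.1767
SG_new = 1 + 56.1767/1000

1.0562


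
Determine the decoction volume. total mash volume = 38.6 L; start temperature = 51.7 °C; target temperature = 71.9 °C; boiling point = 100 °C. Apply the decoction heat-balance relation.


V_dec = V_total·(T_target − T_start)/(T_boil − T_start)
V_dec = 38.6·(71.9 − 51.7)/(100 − 51.7)

16.1433 L


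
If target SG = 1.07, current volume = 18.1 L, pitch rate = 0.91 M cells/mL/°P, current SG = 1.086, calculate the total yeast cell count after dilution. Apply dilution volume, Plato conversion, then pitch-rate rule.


V_w = V·((SG_c−1)/(SG_t−1)−1);  °P = 259 − 259/SG_t;  cells = rate·(V+V_w)·°P
V_w = 18.1·((1.086−1)/(1.07−1)−1) = 4.1371
V_final = 18.1 + 4.1371 = 22.2371
°P = 259 − 259/1.07 = 16.9439
cells = 0.91·22.2371·16.9439

342.8739 billion cells


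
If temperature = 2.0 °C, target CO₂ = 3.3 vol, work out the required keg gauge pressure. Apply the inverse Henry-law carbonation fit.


psi = vols/(0.01821 + 0.09011·e^(−0.04·T)) − 14.695
psi = 3.3/(0.01821 + 0.09011·e^(−0.04·2.0)) − 14.695

17.8519 psi


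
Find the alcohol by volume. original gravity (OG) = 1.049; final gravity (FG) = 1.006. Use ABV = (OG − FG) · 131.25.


ABV = (1.049 − 1.006) · 131.25

5.6437 % ABV


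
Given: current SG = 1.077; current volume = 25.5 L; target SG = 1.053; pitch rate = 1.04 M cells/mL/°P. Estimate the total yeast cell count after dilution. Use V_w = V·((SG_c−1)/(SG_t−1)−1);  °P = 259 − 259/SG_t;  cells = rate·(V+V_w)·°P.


V_w = 25.5·((1.077−1)/(1.053−1)−1) = 11.5472
V_final = 25.5 + 11.5472 = 37.0472
°P = 259 − 259/1.053 = 13.0361
cells = 1.04·37.0472·13.0361

502.2681 billion cells


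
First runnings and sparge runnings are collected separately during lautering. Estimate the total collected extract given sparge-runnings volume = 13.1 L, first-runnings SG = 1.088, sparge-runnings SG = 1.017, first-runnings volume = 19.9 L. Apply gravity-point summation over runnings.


total = Σ (SG_i − 1)·1000·V_i
first = (1.088 − 1)·1000·19.9 = 1751.2000
sparge = (1.017 − 1)·1000·13.1 = 222.7000
total = 1751.2000 + 222.7000

1973.9000 gravity·L


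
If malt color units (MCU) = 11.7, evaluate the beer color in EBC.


SRM = 1.4922·MCU^0.6859;  EBC = SRM·1.97
SRM = 1.4922·11.7^0.6859 = 8.0630
EBC = 8.0630·1.97

15.8841 EBC


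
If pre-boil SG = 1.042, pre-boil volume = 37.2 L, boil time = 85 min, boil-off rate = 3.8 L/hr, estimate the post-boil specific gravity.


V_post = V_pre − rate·(t/60);  SG_post = 1 + (SG_pre−1)·V_pre/V_post
V_post = 37.2 − 3.8·(85/60) = 31.8167
SG_post = 1 + (1.042 − 1)·37.2/31.8167

1.0491


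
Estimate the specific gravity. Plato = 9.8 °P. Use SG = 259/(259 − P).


SG = 259/(259 − 9.8)

1.0393


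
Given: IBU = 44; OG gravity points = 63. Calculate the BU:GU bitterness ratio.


BU:GU = IBU / OG_points
BU:GU = 44 / 63

0.6984


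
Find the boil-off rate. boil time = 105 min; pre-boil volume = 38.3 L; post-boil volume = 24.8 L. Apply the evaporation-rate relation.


rate = (V_pre − V_post) / (t_min/60)
rate = (38.3 − 24.8) / (105/60)

7.7143 L/hr


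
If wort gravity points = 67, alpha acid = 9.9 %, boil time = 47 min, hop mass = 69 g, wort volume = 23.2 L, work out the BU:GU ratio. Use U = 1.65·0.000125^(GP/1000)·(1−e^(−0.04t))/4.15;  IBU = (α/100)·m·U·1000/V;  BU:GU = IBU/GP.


U = 1.65·0.000125^(67/1000)·(1−e^(−0.04·47))/4.15 = 0.1845
IBU = (9.9/100)·69·0.1845·1000/23.2 = 54.3274
BU:GU = 54.3274/67

0.8109


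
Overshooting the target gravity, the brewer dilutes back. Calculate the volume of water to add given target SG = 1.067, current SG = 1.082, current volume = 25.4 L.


V_water = V·((SG_curr − 1)/(SG_target − 1) − 1)
V_water = 25.4·((1.082 − 1)/(1.067 − 1) − 1)

5.6866 L


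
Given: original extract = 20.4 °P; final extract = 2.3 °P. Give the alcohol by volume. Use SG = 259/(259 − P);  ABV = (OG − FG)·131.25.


OG = 259/(259 − 20.4) = 1.0855
FG = 259/(259 − 2.3) = 1.0090
ABV = (1.0855 − 1.0090)·131.25

10.0457 % ABV


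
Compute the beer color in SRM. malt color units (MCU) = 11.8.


SRM = 1.4922 · MCU^0.6859
SRM = 1.4922 · 11.8^0.6859

8.1102 SRM


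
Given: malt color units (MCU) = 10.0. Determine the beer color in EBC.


SRM = 1.4922·MCU^0.6859;  EBC = SRM·1.97
SRM = 1.4922·10.0^0.6859 = 7.2398
EBC = 7.2398·1.97

14.2624 EBC


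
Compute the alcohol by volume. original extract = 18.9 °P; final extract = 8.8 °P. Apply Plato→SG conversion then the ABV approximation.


SG = 259/(259 − P);  ABV = (OG − FG)·131.25
OG = 259/(259 − 18.9) = 1.0787
FG = 259/(259 − 8.8) = 1.0352
ABV = (1.0787 − 1.0352)·131.25

5.7153 % ABV


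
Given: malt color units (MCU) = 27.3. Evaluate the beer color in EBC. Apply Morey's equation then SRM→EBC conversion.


SRM = 1.4922·MCU^0.6859;  EBC = SRM·1.97
SRM = 1.4922·27.3^0.6859 = 14.4175
EBC = 14.4175·1.97

28.4025 EBC


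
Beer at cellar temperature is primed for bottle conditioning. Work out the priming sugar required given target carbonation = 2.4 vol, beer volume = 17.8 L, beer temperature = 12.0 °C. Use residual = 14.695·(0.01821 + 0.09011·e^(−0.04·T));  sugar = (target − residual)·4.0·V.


residual = 14.695·(0.01821 + 0.09011·e^(−0.04·12.0)) = 1.0870
sugar = (2.4 − 1.0870)·4.0·17.8

93.4879 g


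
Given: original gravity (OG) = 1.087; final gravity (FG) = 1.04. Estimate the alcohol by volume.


ABV = (OG − FG) · 131.25
ABV = (1.087 − 1.04) · 131.25

6.1687 % ABV


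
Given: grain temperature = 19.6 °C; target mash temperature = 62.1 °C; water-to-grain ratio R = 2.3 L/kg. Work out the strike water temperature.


T_strike = (0.41/R)·(T_mash − T_grain) + T_mash
T_strike = (0.41/2.3)·(62.1 − 19.6) + 62.1

69.6761 °C


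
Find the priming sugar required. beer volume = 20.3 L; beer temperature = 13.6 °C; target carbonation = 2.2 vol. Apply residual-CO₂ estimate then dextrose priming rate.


residual = 14.695·(0.01821 + 0.09011·e^(−0.04·T));  sugar = (target − residual)·4.0·V
residual = 14.695·(0.01821 + 0.09011·e^(−0.04·13.6)) = 1.0362
sugar = (2.2 − 1.0362)·4.0·20.3

94.5029 g


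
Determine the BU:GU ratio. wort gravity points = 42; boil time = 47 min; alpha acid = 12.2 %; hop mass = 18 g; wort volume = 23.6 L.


U = 1.65·0.000125^(GP/1000)·(1−e^(−0.04t))/4.15;  IBU = (α/100)·m·U·1000/V;  BU:GU = IBU/GP
U = 1.65·0.000125^(42/1000)·(1−e^(−0.04·47))/4.15 = 0.2310
IBU = (12.2/100)·18·0.2310·1000/23.6 = 21.4941
BU:GU = 21.4941/42

0.5118


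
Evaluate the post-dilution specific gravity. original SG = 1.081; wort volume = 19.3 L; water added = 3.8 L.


SG_new = 1 + (SG_old − 1)·V_old/(V_old + V_water)
pts = (1.081 − 1)·1000·19.3/(19.3 + 3.8) = 67.6753
SG_new = 1 + 67.6753/1000

1.0677


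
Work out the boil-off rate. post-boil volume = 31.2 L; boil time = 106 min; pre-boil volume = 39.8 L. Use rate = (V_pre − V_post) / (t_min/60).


rate = (39.8 − 31.2) / (106/60)

4.8679 L/hr


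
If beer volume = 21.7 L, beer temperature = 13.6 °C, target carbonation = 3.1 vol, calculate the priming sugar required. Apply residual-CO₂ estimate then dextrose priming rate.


residual = 14.695·(0.01821 + 0.09011·e^(−0.04·T));  sugar = (target − residual)·4.0·V
residual = 14.695·(0.01821 + 0.09011·e^(−0.04·13.6)) = 1.0362
sugar = (3.1 − 1.0362)·4.0·21.7

179.1403 g


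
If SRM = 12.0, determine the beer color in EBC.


EBC = SRM · 1.97
EBC = 12.0 · 1.97

23.6400 EBC


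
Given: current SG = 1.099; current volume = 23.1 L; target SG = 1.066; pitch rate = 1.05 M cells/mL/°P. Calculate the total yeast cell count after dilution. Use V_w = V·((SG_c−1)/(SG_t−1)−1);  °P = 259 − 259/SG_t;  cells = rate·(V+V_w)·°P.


V_w = 23.1·((1.099−1)/(1.066−1)−1) = 11.5500
V_final = 23.1 + 11.5500 = 34.6500
°P = 259 − 259/1.066 = 16.0356
cells = 1.05·34.6500·16.0356

583.4169 billion cells


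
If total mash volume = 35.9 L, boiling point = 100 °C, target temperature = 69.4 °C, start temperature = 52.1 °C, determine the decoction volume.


V_dec = V_total·(T_target − T_start)/(T_boil − T_start)
V_dec = 35.9·(69.4 − 52.1)/(100 − 52.1)

12.9660 L


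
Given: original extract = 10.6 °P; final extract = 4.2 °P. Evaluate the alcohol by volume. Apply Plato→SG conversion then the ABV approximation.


SG = 259/(259 − P);  ABV = (OG − FG)·131.25
OG = 259/(259 − 10.6) = 1.0427
FG = 259/(259 − 4.2) = 1.0165
ABV = (1.0427 − 1.0165)·131.25

3.4374 % ABV


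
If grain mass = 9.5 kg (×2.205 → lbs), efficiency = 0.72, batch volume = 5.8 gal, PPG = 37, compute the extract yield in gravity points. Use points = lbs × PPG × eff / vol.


lbs = 9.5 × 2.205 = 20.9475
points = 20.9475 × 37 × 0.72 / 5.8

96.2140 points


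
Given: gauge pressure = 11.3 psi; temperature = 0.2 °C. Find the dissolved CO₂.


vols = (P + 14.695)·(0.01821 + 0.09011·e^(−0.04·T))
vols = (11.3 + 14.695)·(0.01821 + 0.09011·e^(−0.04·0.2))

2.7971 volumes


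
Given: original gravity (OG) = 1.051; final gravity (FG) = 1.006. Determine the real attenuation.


AA = (OG−FG)/(OG−1)·100;  RA = AA·0.8192
AA = (1.051 − 1.006)/(1.051 − 1)·100 = 88.2353
RA = 88.2353·0.8192

72.2824 %


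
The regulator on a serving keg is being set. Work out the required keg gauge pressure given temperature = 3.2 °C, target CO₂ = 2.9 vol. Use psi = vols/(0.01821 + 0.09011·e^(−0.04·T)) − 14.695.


psi = 2.9/(0.01821 + 0.09011·e^(−0.04·3.2)) − 14.695

15.0505 psi


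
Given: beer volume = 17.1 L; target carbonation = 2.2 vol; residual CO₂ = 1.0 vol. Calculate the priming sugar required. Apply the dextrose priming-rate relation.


sugar = (target − residual)·4.0·V
sugar = (2.2 − 1.0)·4.0·17.1

82.0800 g


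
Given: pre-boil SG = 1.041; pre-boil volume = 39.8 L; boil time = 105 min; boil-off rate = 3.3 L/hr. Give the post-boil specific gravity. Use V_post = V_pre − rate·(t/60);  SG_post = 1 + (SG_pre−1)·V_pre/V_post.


V_post = 39.8 − 3.3·(105/60) = 34.0250
SG_post = 1 + (1.041 − 1)·39.8/34.0250

1.0480


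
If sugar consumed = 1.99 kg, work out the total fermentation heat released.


Q = m_sugar · 590 kJ/kg
Q = 1.99 · 590

1174.1000 kJ


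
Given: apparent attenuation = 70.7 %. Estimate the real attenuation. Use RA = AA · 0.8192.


RA = 70.7 · 0.8192

57.9174 %


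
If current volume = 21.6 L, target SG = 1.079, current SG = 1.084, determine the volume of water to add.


V_water = V·((SG_curr − 1)/(SG_target − 1) − 1)
V_water = 21.6·((1.084 − 1)/(1.079 − 1) − 1)

1.3671 L


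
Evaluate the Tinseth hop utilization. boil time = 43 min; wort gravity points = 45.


U = 1.65·0.000125^(GP/1000) · (1 − e^(−0.04·t))/4.15
bigness = 1.65·0.000125^(45/1000) = 1.1011
boil_factor = (1 − e^(−0.04·43))/4.15 = 0.1978
U = 1.1011 · 0.1978

0.2178


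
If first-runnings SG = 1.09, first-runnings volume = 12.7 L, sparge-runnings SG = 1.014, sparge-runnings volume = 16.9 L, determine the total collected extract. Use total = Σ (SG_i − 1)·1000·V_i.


first = (1.09 − 1)·1000·12.7 = 1143.0000
sparge = (1.014 − 1)·1000·16.9 = 236.6000
total = 1143.0000 + 236.6000

1379.6000 gravity·L


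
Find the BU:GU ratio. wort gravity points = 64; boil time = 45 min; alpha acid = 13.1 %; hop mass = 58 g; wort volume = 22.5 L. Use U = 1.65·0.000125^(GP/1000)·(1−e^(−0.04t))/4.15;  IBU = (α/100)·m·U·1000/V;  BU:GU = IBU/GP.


U = 1.65·0.000125^(64/1000)·(1−e^(−0.04·45))/4.15 = 0.1867
IBU = (13.1/100)·58·0.1867·1000/22.5 = 63.0501
BU:GU = 63.0501/64

0.9852


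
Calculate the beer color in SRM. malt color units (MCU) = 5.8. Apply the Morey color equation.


SRM = 1.4922 · MCU^0.6859
SRM = 1.4922 · 5.8^0.6859

4.9827 SRM


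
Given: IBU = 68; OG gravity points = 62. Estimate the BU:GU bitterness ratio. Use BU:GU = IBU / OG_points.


BU:GU = 68 / 62

1.0968


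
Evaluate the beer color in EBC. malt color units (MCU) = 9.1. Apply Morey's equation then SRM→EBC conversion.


SRM = 1.4922·MCU^0.6859;  EBC = SRM·1.97
SRM = 1.4922·9.1^0.6859 = 6.7863
EBC = 6.7863·1.97

13.3690 EBC


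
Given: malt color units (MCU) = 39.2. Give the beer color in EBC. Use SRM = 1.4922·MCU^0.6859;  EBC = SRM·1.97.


SRM = 1.4922·39.2^0.6859 = 18.4783
EBC = 18.4783·1.97

36.4022 EBC


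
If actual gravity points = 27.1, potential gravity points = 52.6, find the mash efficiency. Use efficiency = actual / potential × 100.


efficiency = 27.1 / 52.6 × 100

51.5209 %


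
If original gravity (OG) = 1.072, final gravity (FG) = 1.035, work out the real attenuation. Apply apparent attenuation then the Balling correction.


AA = (OG−FG)/(OG−1)·100;  RA = AA·0.8192
AA = (1.072 − 1.035)/(1.072 − 1)·100 = 51.3889
RA = 51.3889·0.8192

42.0978 %


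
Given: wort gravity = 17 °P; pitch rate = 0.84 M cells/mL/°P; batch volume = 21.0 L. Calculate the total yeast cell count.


cells (billions) = rate · V_L · °P
cells = 0.84 · 21.0 · 17

299.8800 billion cells


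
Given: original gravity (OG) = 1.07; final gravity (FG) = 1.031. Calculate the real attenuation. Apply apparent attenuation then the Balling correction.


AA = (OG−FG)/(OG−1)·100;  RA = AA·0.8192
AA = (1.07 − 1.031)/(1.07 − 1)·100 = 55.7143
RA = 55.7143·0.8192

45.6411 %


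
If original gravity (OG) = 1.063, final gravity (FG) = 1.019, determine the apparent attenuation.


AA = (OG − FG)/(OG − 1) · 100
AA = (1.063 − 1.019)/(1.063 − 1) · 100

69.8413 %


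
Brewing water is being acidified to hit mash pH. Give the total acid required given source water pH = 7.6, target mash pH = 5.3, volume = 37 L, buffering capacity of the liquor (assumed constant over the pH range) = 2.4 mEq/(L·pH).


acid = buffering capacity · (pH_source − pH_target) · V
acid = 2.4 · (7.6 − 5.3) · 37

204.2400 mEq


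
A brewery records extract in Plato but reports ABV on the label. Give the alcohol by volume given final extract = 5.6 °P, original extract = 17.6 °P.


SG = 259/(259 − P);  ABV = (OG − FG)·131.25
OG = 259/(259 − 17.6) = 1.0729
FG = 259/(259 − 5.6) = 1.0221
ABV = (1.0729 − 1.0221)·131.25

6.6686 % ABV


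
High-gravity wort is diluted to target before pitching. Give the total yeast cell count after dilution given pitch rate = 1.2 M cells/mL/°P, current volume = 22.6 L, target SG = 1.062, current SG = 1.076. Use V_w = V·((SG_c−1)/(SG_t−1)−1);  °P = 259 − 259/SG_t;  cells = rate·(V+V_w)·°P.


V_w = 22.6·((1.076−1)/(1.062−1)−1) = 5.1032
V_final = 22.6 + 5.1032 = 27.7032
°P = 259 − 259/1.062 = 15.1205
cells = 1.2·27.7032·15.1205

502.6649 billion cells
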